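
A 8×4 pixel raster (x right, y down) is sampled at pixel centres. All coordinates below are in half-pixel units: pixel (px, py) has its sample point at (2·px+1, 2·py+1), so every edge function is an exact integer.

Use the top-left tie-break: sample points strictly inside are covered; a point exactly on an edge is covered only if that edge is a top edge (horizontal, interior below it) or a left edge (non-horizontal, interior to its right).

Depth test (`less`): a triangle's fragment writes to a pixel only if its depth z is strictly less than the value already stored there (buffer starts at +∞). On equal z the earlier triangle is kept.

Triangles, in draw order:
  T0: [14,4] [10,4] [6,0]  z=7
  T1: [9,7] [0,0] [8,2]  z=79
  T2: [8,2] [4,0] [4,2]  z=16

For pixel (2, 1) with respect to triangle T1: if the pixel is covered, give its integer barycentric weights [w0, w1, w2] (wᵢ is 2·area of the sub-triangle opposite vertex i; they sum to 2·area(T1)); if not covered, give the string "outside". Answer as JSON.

T0:
  2·area = 16
  edge (14, 4)→(10, 4): d=(-4,0) right/bottom  bias=-1
  edge (10, 4)→(6, 0): d=(-4,-4) top-left  bias=+0
  edge (6, 0)→(14, 4): d=(8,4) right/bottom  bias=-1
    (3,0)@(7, 1): e=[12,0,4] → #  [on edge]
    (4,0)@(9, 1): e=[12,8,-4] → ·
    (3,1)@(7, 3): e=[4,-8,20] → ·
    (4,1)@(9, 3): e=[4,0,12] → #  [on edge]
    (5,1)@(11, 3): e=[4,8,4] → #
    (6,1)@(13, 3): e=[4,16,-4] → ·
    (4,2)@(9, 5): e=[-4,-8,28] → ·
    (5,2)@(11, 5): e=[-4,0,20] → ·  [on edge]
    (6,3)@(13, 7): e=[-12,0,28] → ·  [on edge]
  covered (3 px):
    · · · # · · · ·
    · · · · # # · ·
    · · · · · · · ·
    · · · · · · · ·
T1:
  2·area = 38
  edge (9, 7)→(0, 0): d=(-9,-7) top-left  bias=+0
  edge (0, 0)→(8, 2): d=(8,2) right/bottom  bias=-1
  edge (8, 2)→(9, 7): d=(1,5) right/bottom  bias=-1
    (1,0)@(3, 1): e=[12,2,24] → #
    (2,0)@(5, 1): e=[26,-2,14] → ·
    (1,1)@(3, 3): e=[-6,18,26] → ·
    (2,1)@(5, 3): e=[8,14,16] → #
    (3,1)@(7, 3): e=[22,10,6] → #
    (4,1)@(9, 3): e=[36,6,-4] → ·
    (2,2)@(5, 5): e=[-10,30,18] → ·
    (3,2)@(7, 5): e=[4,26,8] → #
    (4,2)@(9, 5): e=[18,22,-2] → ·
    (3,3)@(7, 7): e=[-14,42,10] → ·
    (4,3)@(9, 7): e=[0,38,0] → ·  [on edge]
  covered (4 px):
    · # · · · · · ·
    · · # # · · · ·
    · · · # · · · ·
    · · · · · · · ·
T2:
  2·area = 8  (B↔C swapped to make it positive)
  edge (8, 2)→(4, 2): d=(-4,0) right/bottom  bias=-1
  edge (4, 2)→(4, 0): d=(0,-2) top-left  bias=+0
  edge (4, 0)→(8, 2): d=(4,2) right/bottom  bias=-1
    (2,0)@(5, 1): e=[4,2,2] → #
    (3,0)@(7, 1): e=[4,6,-2] → ·
    (2,1)@(5, 3): e=[-4,2,10] → ·
  covered (1 px):
    · · # · · · · ·
    · · · · · · · ·
    · · · · · · · ·
    · · · · · · · ·

Result: [14,16,8]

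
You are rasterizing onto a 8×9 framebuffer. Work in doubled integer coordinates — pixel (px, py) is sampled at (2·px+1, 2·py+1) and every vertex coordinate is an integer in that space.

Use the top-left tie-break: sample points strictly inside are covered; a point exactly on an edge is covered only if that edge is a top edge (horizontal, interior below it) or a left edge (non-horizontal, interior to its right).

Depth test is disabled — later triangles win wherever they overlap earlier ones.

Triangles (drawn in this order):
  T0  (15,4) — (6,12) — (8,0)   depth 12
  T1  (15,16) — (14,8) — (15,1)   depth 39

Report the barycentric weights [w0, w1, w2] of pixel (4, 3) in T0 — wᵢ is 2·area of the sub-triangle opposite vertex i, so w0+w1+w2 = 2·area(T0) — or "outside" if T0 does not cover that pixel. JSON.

T0:
  2·area = 92
  edge (15, 4)→(6, 12): d=(-9,8) right/bottom  bias=-1
  edge (6, 12)→(8, 0): d=(2,-12) top-left  bias=+0
  edge (8, 0)→(15, 4): d=(7,4) right/bottom  bias=-1
    (4,0)@(9, 1): e=[75,14,3] → X
    (5,0)@(11, 1): e=[59,38,-5] → .
    (4,1)@(9, 3): e=[57,18,17] → X
    (5,1)@(11, 3): e=[41,42,9] → X
    (6,1)@(13, 3): e=[25,66,1] → X
    (7,1)@(15, 3): e=[9,90,-7] → .
    (4,2)@(9, 5): e=[39,22,31] → X
    (7,2)@(15, 5): e=[-9,94,7] → .
    (3,3)@(7, 7): e=[37,2,53] → X
    (6,3)@(13, 7): e=[-11,74,29] → .
    (3,4)@(7, 9): e=[19,6,67] → X
    (5,4)@(11, 9): e=[-13,54,51] → .
  covered (13 px):
    . . . . X . . .
    . . . . X X X .
    . . . . X X X .
    . . . X X X . .
    . . . X X . . .
    . . . X . . . .
    . . . . . . . .
    . . . . . . . .
    . . . . . . . .
T1:
  2·area = 15
  edge (15, 16)→(14, 8): d=(-1,-8) top-left  bias=+0
  edge (14, 8)→(15, 1): d=(1,-7) top-left  bias=+0
  edge (15, 1)→(15, 16): d=(0,15) right/bottom  bias=-1
    (7,0)@(15, 1): e=[15,0,0] → .  [on edge]
    (7,1)@(15, 3): e=[13,2,0] → .  [on edge]
    (7,2)@(15, 5): e=[11,4,0] → .  [on edge]
    (7,3)@(15, 7): e=[9,6,0] → .  [on edge]
    (7,4)@(15, 9): e=[7,8,0] → .  [on edge]
    (7,5)@(15, 11): e=[5,10,0] → .  [on edge]
    (7,6)@(15, 13): e=[3,12,0] → .  [on edge]
    (6,7)@(13, 15): e=[-15,0,30] → .  [on edge]
    (7,7)@(15, 15): e=[1,14,0] → .  [on edge]
    (7,8)@(15, 17): e=[-1,16,0] → .  [on edge]
  covered (0 px):
    . . . . . . . .
    . . . . . . . .
    . . . . . . . .
    . . . . . . . .
    . . . . . . . .
    . . . . . . . .
    . . . . . . . .
    . . . . . . . .
    . . . . . . . .

Answer: [26,45,21]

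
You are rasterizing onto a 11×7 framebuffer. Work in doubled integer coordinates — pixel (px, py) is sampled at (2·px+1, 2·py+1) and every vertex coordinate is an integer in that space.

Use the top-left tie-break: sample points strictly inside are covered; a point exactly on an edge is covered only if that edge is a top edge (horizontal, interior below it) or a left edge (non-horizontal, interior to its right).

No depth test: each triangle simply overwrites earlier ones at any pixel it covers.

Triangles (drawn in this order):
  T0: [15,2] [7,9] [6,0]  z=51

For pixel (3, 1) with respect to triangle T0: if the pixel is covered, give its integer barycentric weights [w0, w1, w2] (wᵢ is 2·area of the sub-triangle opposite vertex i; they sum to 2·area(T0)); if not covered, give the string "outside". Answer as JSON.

T0:
  2·area = 79
  edge (15, 2)→(7, 9): d=(-8,7) right/bottom  bias=-1
  edge (7, 9)→(6, 0): d=(-1,-9) top-left  bias=+0
  edge (6, 0)→(15, 2): d=(9,2) right/bottom  bias=-1
    (3,0)@(7, 1): e=[64,8,7] → █
    (4,0)@(9, 1): e=[50,26,3] → █
    (5,0)@(11, 1): e=[36,44,-1] → ·
    (3,1)@(7, 3): e=[48,6,25] → █
    (5,1)@(11, 3): e=[20,42,17] → █
    (6,1)@(13, 3): e=[6,60,13] → █
    (7,1)@(15, 3): e=[-8,78,9] → ·
    (3,2)@(7, 5): e=[32,4,43] → █
    (6,2)@(13, 5): e=[-10,58,31] → ·
    (3,3)@(7, 7): e=[16,2,61] → █
    (5,3)@(11, 7): e=[-12,38,53] → ·
    (3,4)@(7, 9): e=[0,0,79] → ·  [on edge]
  covered (11 px):
    · · · █ █ · · · · · ·
    · · · █ █ █ █ · · · ·
    · · · █ █ █ · · · · ·
    · · · █ █ · · · · · ·
    · · · · · · · · · · ·
    · · · · · · · · · · ·
    · · · · · · · · · · ·

Result: [6,25,48]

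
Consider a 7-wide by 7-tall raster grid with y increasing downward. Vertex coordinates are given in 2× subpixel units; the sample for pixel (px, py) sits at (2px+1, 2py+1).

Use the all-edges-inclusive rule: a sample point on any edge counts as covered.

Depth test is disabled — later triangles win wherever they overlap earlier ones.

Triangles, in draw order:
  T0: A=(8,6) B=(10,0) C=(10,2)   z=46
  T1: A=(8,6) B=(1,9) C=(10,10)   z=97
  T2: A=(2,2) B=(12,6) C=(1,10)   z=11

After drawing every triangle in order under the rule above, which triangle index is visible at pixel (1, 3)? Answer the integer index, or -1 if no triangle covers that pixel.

T0:
  2·area = 4
  edge (8, 6)→(10, 0): d=(2,-6) inclusive
  edge (10, 0)→(10, 2): d=(0,2) inclusive
  edge (10, 2)→(8, 6): d=(-2,4) inclusive
    (4,1)@(9, 3): e=[0,2,2] → #  [on edge]
    (5,1)@(11, 3): e=[12,-2,-6] → ·
    (4,2)@(9, 5): e=[4,2,-2] → ·
    (3,4)@(7, 9): e=[0,6,-2] → ·  [on edge]
  covered (1 px):
    · · · · · · ·
    · · · · # · ·
    · · · · · · ·
    · · · · · · ·
    · · · · · · ·
    · · · · · · ·
    · · · · · · ·
T1:
  2·area = 34  (B↔C swapped to make it positive)
  edge (8, 6)→(10, 10): d=(2,4) inclusive
  edge (10, 10)→(1, 9): d=(-9,-1) inclusive
  edge (1, 9)→(8, 6): d=(7,-3) inclusive
    (3,3)@(7, 7): e=[6,24,4] → #
    (4,3)@(9, 7): e=[-2,26,10] → ·
    (0,4)@(1, 9): e=[34,0,0] → #  [on edge]
    (1,4)@(3, 9): e=[26,2,6] → #
    (2,4)@(5, 9): e=[18,4,12] → #
    (4,4)@(9, 9): e=[2,8,24] → #
    (5,4)@(11, 9): e=[-6,10,30] → ·
    (0,5)@(1, 11): e=[38,-18,14] → ·
    (1,5)@(3, 11): e=[30,-16,20] → ·
    (2,5)@(5, 11): e=[22,-14,26] → ·
    (3,5)@(7, 11): e=[14,-12,32] → ·
    (4,5)@(9, 11): e=[6,-10,38] → ·
  covered (6 px):
    · · · · · · ·
    · · · · · · ·
    · · · · · · ·
    · · · # · · ·
    # # # # # · ·
    · · · · · · ·
    · · · · · · ·
T2:
  2·area = 84
  edge (2, 2)→(12, 6): d=(10,4) inclusive
  edge (12, 6)→(1, 10): d=(-11,4) inclusive
  edge (1, 10)→(2, 2): d=(1,-8) inclusive
    (1,1)@(3, 3): e=[6,69,9] → #
    (2,1)@(5, 3): e=[-2,61,25] → ·
    (1,2)@(3, 5): e=[26,47,11] → #
    (2,2)@(5, 5): e=[18,39,27] → #
    (3,2)@(7, 5): e=[10,31,43] → #
    (4,2)@(9, 5): e=[2,23,59] → #
    (5,2)@(11, 5): e=[-6,15,75] → ·
    (1,3)@(3, 7): e=[46,25,13] → #
    (5,3)@(11, 7): e=[14,-7,77] → ·
    (1,4)@(3, 9): e=[66,3,15] → #
    (2,4)@(5, 9): e=[58,-5,31] → ·
    (3,4)@(7, 9): e=[50,-13,47] → ·
  covered (10 px):
    · · · · · · ·
    · # · · · · ·
    · # # # # · ·
    · # # # # · ·
    · # · · · · ·
    · · · · · · ·
    · · · · · · ·

Z-buffer (winner per pixel, '.' = empty):
  . . . . . . .
  . 2 . . 0 . .
  . 2 2 2 2 . .
  . 2 2 2 2 . .
  1 2 1 1 1 . .
  . . . . . . .
  . . . . . . .

Result: 2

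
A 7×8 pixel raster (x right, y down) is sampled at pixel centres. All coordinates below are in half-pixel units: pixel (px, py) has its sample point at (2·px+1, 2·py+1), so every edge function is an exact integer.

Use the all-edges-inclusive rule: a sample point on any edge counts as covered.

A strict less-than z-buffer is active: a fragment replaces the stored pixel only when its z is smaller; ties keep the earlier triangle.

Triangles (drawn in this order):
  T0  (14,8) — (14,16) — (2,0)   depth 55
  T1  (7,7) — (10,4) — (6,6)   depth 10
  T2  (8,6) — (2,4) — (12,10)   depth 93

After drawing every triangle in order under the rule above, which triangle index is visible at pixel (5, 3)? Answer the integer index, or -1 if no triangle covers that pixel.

T0:
  2·area = 96
  edge (14, 8)→(14, 16): d=(0,8) inclusive
  edge (14, 16)→(2, 0): d=(-12,-16) inclusive
  edge (2, 0)→(14, 8): d=(12,8) inclusive
    (1,0)@(3, 1): e=[88,4,4] → #
    (2,0)@(5, 1): e=[72,36,-12] → ·
    (1,1)@(3, 3): e=[88,-20,28] → ·
    (2,1)@(5, 3): e=[72,12,12] → #
    (3,1)@(7, 3): e=[56,44,-4] → ·
    (2,2)@(5, 5): e=[72,-12,36] → ·
    (3,2)@(7, 5): e=[56,20,20] → #
    (4,2)@(9, 5): e=[40,52,4] → #
    (5,2)@(11, 5): e=[24,84,-12] → ·
    (3,3)@(7, 7): e=[56,-4,44] → ·
    (4,3)@(9, 7): e=[40,28,28] → #
    (5,3)@(11, 7): e=[24,60,12] → #
  covered (12 px):
    · # · · · · ·
    · · # · · · ·
    · · · # # · ·
    · · · · # # ·
    · · · · # # #
    · · · · · # #
    · · · · · · #
    · · · · · · ·
T1:
  2·area = 6  (B↔C swapped to make it positive)
  edge (7, 7)→(6, 6): d=(-1,-1) inclusive
  edge (6, 6)→(10, 4): d=(4,-2) inclusive
  edge (10, 4)→(7, 7): d=(-3,3) inclusive
    (0,0)@(1, 1): e=[0,-30,36] → ·  [on edge]
    (6,0)@(13, 1): e=[12,-6,0] → ·  [on edge]
    (1,1)@(3, 3): e=[0,-18,24] → ·  [on edge]
    (5,1)@(11, 3): e=[8,-2,0] → ·  [on edge]
    (2,2)@(5, 5): e=[0,-6,12] → ·  [on edge]
    (4,2)@(9, 5): e=[4,2,0] → #  [on edge]
    (5,2)@(11, 5): e=[6,6,-6] → ·
    (3,3)@(7, 7): e=[0,6,0] → #  [on edge]
    (4,3)@(9, 7): e=[2,10,-6] → ·
    (2,4)@(5, 9): e=[-4,10,0] → ·  [on edge]
    (3,4)@(7, 9): e=[-2,14,-6] → ·
    (4,4)@(9, 9): e=[0,18,-12] → ·  [on edge]
    (1,5)@(3, 11): e=[-8,14,0] → ·  [on edge]
    (5,5)@(11, 11): e=[0,30,-24] → ·  [on edge]
    (0,6)@(1, 13): e=[-12,18,0] → ·  [on edge]
    (6,6)@(13, 13): e=[0,42,-36] → ·  [on edge]
  covered (2 px):
    · · · · · · ·
    · · · · · · ·
    · · · · # · ·
    · · · # · · ·
    · · · · · · ·
    · · · · · · ·
    · · · · · · ·
    · · · · · · ·
T2:
  2·area = 16  (B↔C swapped to make it positive)
  edge (8, 6)→(12, 10): d=(4,4) inclusive
  edge (12, 10)→(2, 4): d=(-10,-6) inclusive
  edge (2, 4)→(8, 6): d=(6,2) inclusive
    (1,0)@(3, 1): e=[0,36,-20] → ·  [on edge]
    (2,1)@(5, 3): e=[0,28,-12] → ·  [on edge]
    (2,2)@(5, 5): e=[8,8,0] → #  [on edge]
    (3,2)@(7, 5): e=[0,20,-4] → ·  [on edge]
    (2,3)@(5, 7): e=[16,-12,12] → ·
    (3,3)@(7, 7): e=[8,0,8] → #  [on edge]
    (4,3)@(9, 7): e=[0,12,4] → #  [on edge]
    (5,3)@(11, 7): e=[-8,24,0] → ·  [on edge]
    (3,4)@(7, 9): e=[16,-20,20] → ·
    (4,4)@(9, 9): e=[8,-8,16] → ·
    (5,4)@(11, 9): e=[0,4,12] → #  [on edge]
    (6,4)@(13, 9): e=[-8,16,8] → ·
    (6,5)@(13, 11): e=[0,-4,20] → ·  [on edge]
  covered (4 px):
    · · · · · · ·
    · · · · · · ·
    · · # · · · ·
    · · · # # · ·
    · · · · · # ·
    · · · · · · ·
    · · · · · · ·
    · · · · · · ·

Z-buffer (winner per pixel, '.' = empty):
  . 0 . . . . .
  . . 0 . . . .
  . . 2 0 1 . .
  . . . 1 0 0 .
  . . . . 0 0 0
  . . . . . 0 0
  . . . . . . 0
  . . . . . . .

Result: 0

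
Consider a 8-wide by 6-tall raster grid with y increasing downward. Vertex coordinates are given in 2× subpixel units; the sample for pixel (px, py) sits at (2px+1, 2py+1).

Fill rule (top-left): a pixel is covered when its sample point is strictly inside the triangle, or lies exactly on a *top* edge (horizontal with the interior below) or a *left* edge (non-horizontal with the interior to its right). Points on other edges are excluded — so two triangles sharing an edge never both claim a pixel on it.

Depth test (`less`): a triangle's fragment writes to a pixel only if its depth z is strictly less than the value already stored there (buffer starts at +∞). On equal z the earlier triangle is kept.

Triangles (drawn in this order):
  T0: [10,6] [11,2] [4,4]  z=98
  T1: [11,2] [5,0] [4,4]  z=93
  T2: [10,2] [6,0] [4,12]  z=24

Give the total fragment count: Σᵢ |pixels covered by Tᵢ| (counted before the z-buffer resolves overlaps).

T0:
  2·area = 26  (B↔C swapped to make it positive)
  edge (10, 6)→(4, 4): d=(-6,-2) top-left  bias=+0
  edge (4, 4)→(11, 2): d=(7,-2) top-left  bias=+0
  edge (11, 2)→(10, 6): d=(-1,4) right/bottom  bias=-1
    (0,1)@(1, 3): e=[0,-13,39] → .  [on edge]
    (4,1)@(9, 3): e=[16,3,7] → X
    (5,1)@(11, 3): e=[20,7,-1] → .
    (3,2)@(7, 5): e=[0,13,13] → X  [on edge]
    (5,2)@(11, 5): e=[8,21,-3] → .
    (3,3)@(7, 7): e=[-12,27,11] → .
    (4,3)@(9, 7): e=[-8,31,3] → .
    (6,3)@(13, 7): e=[0,39,-13] → .  [on edge]
  covered (3 px):
    . . . . . . . .
    . . . . X . . .
    . . . X X . . .
    . . . . . . . .
    . . . . . . . .
    . . . . . . . .
T1:
  2·area = 26  (B↔C swapped to make it positive)
  edge (11, 2)→(4, 4): d=(-7,2) right/bottom  bias=-1
  edge (4, 4)→(5, 0): d=(1,-4) top-left  bias=+0
  edge (5, 0)→(11, 2): d=(6,2) right/bottom  bias=-1
    (2,0)@(5, 1): e=[19,1,6] → X
    (3,0)@(7, 1): e=[15,9,2] → X
    (4,0)@(9, 1): e=[11,17,-2] → .
    (2,1)@(5, 3): e=[5,3,18] → X
    (4,1)@(9, 3): e=[-3,19,10] → .
    (2,2)@(5, 5): e=[-9,5,30] → .
    (3,2)@(7, 5): e=[-13,13,26] → .
  covered (4 px):
    . . X X . . . .
    . . X X . . . .
    . . . . . . . .
    . . . . . . . .
    . . . . . . . .
    . . . . . . . .
T2:
  2·area = 52  (B↔C swapped to make it positive)
  edge (10, 2)→(4, 12): d=(-6,10) right/bottom  bias=-1
  edge (4, 12)→(6, 0): d=(2,-12) top-left  bias=+0
  edge (6, 0)→(10, 2): d=(4,2) right/bottom  bias=-1
    (3,0)@(7, 1): e=[36,14,2] → X
    (4,0)@(9, 1): e=[16,38,-2] → .
    (3,1)@(7, 3): e=[24,18,10] → X
    (4,1)@(9, 3): e=[4,42,6] → X
    (5,1)@(11, 3): e=[-16,66,2] → .
    (3,2)@(7, 5): e=[12,22,18] → X
    (4,2)@(9, 5): e=[-8,46,14] → .
    (2,3)@(5, 7): e=[20,2,30] → X
    (3,3)@(7, 7): e=[0,26,26] → .  [on edge]
    (2,4)@(5, 9): e=[8,6,38] → X
    (3,4)@(7, 9): e=[-12,30,34] → .
    (2,5)@(5, 11): e=[-4,10,46] → .
  covered (6 px):
    . . . X . . . .
    . . . X X . . .
    . . . X . . . .
    . . X . . . . .
    . . X . . . . .
    . . . . . . . .

Final: 13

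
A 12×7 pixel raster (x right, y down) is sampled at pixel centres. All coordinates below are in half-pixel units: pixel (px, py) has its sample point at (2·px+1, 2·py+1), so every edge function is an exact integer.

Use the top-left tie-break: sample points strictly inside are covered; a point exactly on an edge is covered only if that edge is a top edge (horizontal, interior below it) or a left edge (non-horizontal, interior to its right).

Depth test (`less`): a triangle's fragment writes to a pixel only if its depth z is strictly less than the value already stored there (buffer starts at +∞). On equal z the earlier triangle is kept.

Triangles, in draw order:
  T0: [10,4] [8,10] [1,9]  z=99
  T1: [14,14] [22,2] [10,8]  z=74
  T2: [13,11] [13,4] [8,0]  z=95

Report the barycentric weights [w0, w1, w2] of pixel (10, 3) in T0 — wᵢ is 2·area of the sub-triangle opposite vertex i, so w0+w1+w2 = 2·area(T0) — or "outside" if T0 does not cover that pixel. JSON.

T0:
  2·area = 44
  edge (10, 4)→(8, 10): d=(-2,6) right/bottom  bias=-1
  edge (8, 10)→(1, 9): d=(-7,-1) top-left  bias=+0
  edge (1, 9)→(10, 4): d=(9,-5) top-left  bias=+0
    (5,0)@(11, 1): e=[0,66,-22] → ·  [on edge]
    (4,2)@(9, 5): e=[4,36,4] → █
    (5,2)@(11, 5): e=[-8,38,14] → ·
    (2,3)@(5, 7): e=[24,18,2] → █
    (3,3)@(7, 7): e=[12,20,12] → █
    (4,3)@(9, 7): e=[0,22,22] → ·  [on edge]
    (0,4)@(1, 9): e=[44,0,0] → █  [on edge]
    (1,4)@(3, 9): e=[32,2,10] → █
    (4,4)@(9, 9): e=[-4,8,40] → ·
    (0,5)@(1, 11): e=[40,-14,18] → ·
    (1,5)@(3, 11): e=[28,-12,28] → ·
    (2,5)@(5, 11): e=[16,-10,38] → ·
    (7,5)@(15, 11): e=[-44,0,88] → ·  [on edge]
    (3,6)@(7, 13): e=[0,-22,66] → ·  [on edge]
  covered (7 px):
    · · · · · · · · · · · ·
    · · · · · · · · · · · ·
    · · · · █ · · · · · · ·
    · · █ █ · · · · · · · ·
    █ █ █ █ · · · · · · · ·
    · · · · · · · · · · · ·
    · · · · · · · · · · · ·
T1:
  2·area = 96  (B↔C swapped to make it positive)
  edge (14, 14)→(10, 8): d=(-4,-6) top-left  bias=+0
  edge (10, 8)→(22, 2): d=(12,-6) top-left  bias=+0
  edge (22, 2)→(14, 14): d=(-8,12) right/bottom  bias=-1
    (10,1)@(21, 3): e=[86,6,4] → █
    (11,1)@(23, 3): e=[98,18,-20] → ·
    (8,2)@(17, 5): e=[54,6,36] → █
    (9,2)@(19, 5): e=[66,18,12] → █
    (10,2)@(21, 5): e=[78,30,-12] → ·
    (6,3)@(13, 7): e=[22,6,68] → █
    (7,3)@(15, 7): e=[34,18,44] → █
    (9,3)@(19, 7): e=[58,42,-4] → ·
    (5,4)@(11, 9): e=[2,18,76] → █
    (9,4)@(19, 9): e=[50,66,-20] → ·
    (5,5)@(11, 11): e=[-6,42,60] → ·
    (6,5)@(13, 11): e=[6,54,36] → █
  covered (12 px):
    · · · · · · · · · · · ·
    · · · · · · · · · · █ ·
    · · · · · · · · █ █ · ·
    · · · · · · █ █ █ · · ·
    · · · · · █ █ █ █ · · ·
    · · · · · · █ █ · · · ·
    · · · · · · · · · · · ·
T2:
  2·area = 35  (B↔C swapped to make it positive)
  edge (13, 11)→(8, 0): d=(-5,-11) top-left  bias=+0
  edge (8, 0)→(13, 4): d=(5,4) right/bottom  bias=-1
  edge (13, 4)→(13, 11): d=(0,7) right/bottom  bias=-1
    (4,0)@(9, 1): e=[6,1,28] → █
    (5,0)@(11, 1): e=[28,-7,14] → ·
    (6,0)@(13, 1): e=[50,-15,0] → ·  [on edge]
    (4,1)@(9, 3): e=[-4,11,28] → ·
    (5,1)@(11, 3): e=[18,3,14] → █
    (6,1)@(13, 3): e=[40,-5,0] → ·  [on edge]
    (5,2)@(11, 5): e=[8,13,14] → █
    (6,2)@(13, 5): e=[30,5,0] → ·  [on edge]
    (5,3)@(11, 7): e=[-2,23,14] → ·
    (6,3)@(13, 7): e=[20,15,0] → ·  [on edge]
    (6,4)@(13, 9): e=[10,25,0] → ·  [on edge]
    (6,5)@(13, 11): e=[0,35,0] → ·  [on edge]
    (6,6)@(13, 13): e=[-10,45,0] → ·  [on edge]
  covered (3 px):
    · · · · █ · · · · · · ·
    · · · · · █ · · · · · ·
    · · · · · █ · · · · · ·
    · · · · · · · · · · · ·
    · · · · · · · · · · · ·
    · · · · · · · · · · · ·
    · · · · · · · · · · · ·

Final: "outside"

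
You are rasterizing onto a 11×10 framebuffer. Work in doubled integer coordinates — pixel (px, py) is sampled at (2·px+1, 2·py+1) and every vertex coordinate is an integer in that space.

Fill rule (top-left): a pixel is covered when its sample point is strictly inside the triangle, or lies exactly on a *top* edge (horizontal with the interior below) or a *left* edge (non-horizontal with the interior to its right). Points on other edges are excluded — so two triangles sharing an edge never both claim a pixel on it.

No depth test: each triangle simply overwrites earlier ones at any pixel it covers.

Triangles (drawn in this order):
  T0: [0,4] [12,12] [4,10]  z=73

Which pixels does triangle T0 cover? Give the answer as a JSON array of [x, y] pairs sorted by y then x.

T0:
  2·area = 40
  edge (0, 4)→(12, 12): d=(12,8) right/bottom  bias=-1
  edge (12, 12)→(4, 10): d=(-8,-2) top-left  bias=+0
  edge (4, 10)→(0, 4): d=(-4,-6) top-left  bias=+0
    (0,2)@(1, 5): e=[4,34,2] → #
    (1,2)@(3, 5): e=[-12,38,14] → ·
    (0,3)@(1, 7): e=[28,18,-6] → ·
    (1,3)@(3, 7): e=[12,22,6] → #
    (2,3)@(5, 7): e=[-4,26,18] → ·
    (1,4)@(3, 9): e=[36,6,-2] → ·
    (2,4)@(5, 9): e=[20,10,10] → #
    (3,4)@(7, 9): e=[4,14,22] → #
    (4,4)@(9, 9): e=[-12,18,34] → ·
    (2,5)@(5, 11): e=[44,-6,2] → ·
    (3,5)@(7, 11): e=[28,-2,14] → ·
    (4,5)@(9, 11): e=[12,2,26] → #
  covered (5 px):
    · · · · · · · · · · ·
    · · · · · · · · · · ·
    # · · · · · · · · · ·
    · # · · · · · · · · ·
    · · # # · · · · · · ·
    · · · · # · · · · · ·
    · · · · · · · · · · ·
    · · · · · · · · · · ·
    · · · · · · · · · · ·
    · · · · · · · · · · ·

Answer: [[0,2],[1,3],[2,4],[3,4],[4,5]]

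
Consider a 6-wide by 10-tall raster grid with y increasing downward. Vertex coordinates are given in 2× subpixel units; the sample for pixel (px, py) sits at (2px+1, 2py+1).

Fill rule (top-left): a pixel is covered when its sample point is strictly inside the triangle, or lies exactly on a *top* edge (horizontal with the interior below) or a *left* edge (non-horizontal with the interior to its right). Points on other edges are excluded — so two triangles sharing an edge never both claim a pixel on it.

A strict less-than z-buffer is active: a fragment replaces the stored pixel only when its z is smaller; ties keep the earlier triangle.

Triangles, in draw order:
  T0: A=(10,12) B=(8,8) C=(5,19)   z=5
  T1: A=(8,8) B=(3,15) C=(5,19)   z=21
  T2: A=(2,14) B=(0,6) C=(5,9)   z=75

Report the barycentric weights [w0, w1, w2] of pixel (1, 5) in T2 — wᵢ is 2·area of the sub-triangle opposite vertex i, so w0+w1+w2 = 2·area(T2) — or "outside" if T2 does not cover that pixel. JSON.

T0:
  2·area = 34  (B↔C swapped to make it positive)
  edge (10, 12)→(5, 19): d=(-5,7) right/bottom  bias=-1
  edge (5, 19)→(8, 8): d=(3,-11) top-left  bias=+0
  edge (8, 8)→(10, 12): d=(2,4) right/bottom  bias=-1
    (4,5)@(9, 11): e=[12,20,2] → █
    (5,5)@(11, 11): e=[-2,42,-6] → ·
    (3,6)@(7, 13): e=[16,4,14] → █
    (5,6)@(11, 13): e=[-12,48,-2] → ·
    (3,7)@(7, 15): e=[6,10,18] → █
    (4,7)@(9, 15): e=[-8,32,10] → ·
    (3,8)@(7, 17): e=[-4,16,22] → ·
    (2,9)@(5, 19): e=[0,0,34] → ·  [on edge]
  covered (4 px):
    · · · · · ·
    · · · · · ·
    · · · · · ·
    · · · · · ·
    · · · · · ·
    · · · · █ ·
    · · · █ █ ·
    · · · █ · ·
    · · · · · ·
    · · · · · ·
T1:
  2·area = 34  (B↔C swapped to make it positive)
  edge (8, 8)→(5, 19): d=(-3,11) right/bottom  bias=-1
  edge (5, 19)→(3, 15): d=(-2,-4) top-left  bias=+0
  edge (3, 15)→(8, 8): d=(5,-7) top-left  bias=+0
    (0,5)@(1, 11): e=[68,0,-34] → ·  [on edge]
    (3,5)@(7, 11): e=[2,24,8] → █
    (4,5)@(9, 11): e=[-20,32,22] → ·
    (2,6)@(5, 13): e=[18,12,4] → █
    (3,6)@(7, 13): e=[-4,20,18] → ·
    (1,7)@(3, 15): e=[34,0,0] → █  [on edge]
    (3,7)@(7, 15): e=[-10,16,28] → ·
    (1,8)@(3, 17): e=[28,-4,10] → ·
    (2,8)@(5, 17): e=[6,4,24] → █
    (3,8)@(7, 17): e=[-16,12,38] → ·
    (2,9)@(5, 19): e=[0,0,34] → ·  [on edge]
  covered (5 px):
    · · · · · ·
    · · · · · ·
    · · · · · ·
    · · · · · ·
    · · · · · ·
    · · · █ · ·
    · · █ · · ·
    · █ █ · · ·
    · · █ · · ·
    · · · · · ·
T2:
  2·area = 34
  edge (2, 14)→(0, 6): d=(-2,-8) top-left  bias=+0
  edge (0, 6)→(5, 9): d=(5,3) right/bottom  bias=-1
  edge (5, 9)→(2, 14): d=(-3,5) right/bottom  bias=-1
    (0,3)@(1, 7): e=[6,2,26] → █
    (1,3)@(3, 7): e=[22,-4,16] → ·
    (0,4)@(1, 9): e=[2,12,20] → █
    (1,4)@(3, 9): e=[18,6,10] → █
    (2,4)@(5, 9): e=[34,0,0] → ·  [on edge]
    (0,5)@(1, 11): e=[-2,22,14] → ·
    (1,5)@(3, 11): e=[14,16,4] → █
    (2,5)@(5, 11): e=[30,10,-6] → ·
    (1,6)@(3, 13): e=[10,26,-2] → ·
  covered (4 px):
    · · · · · ·
    · · · · · ·
    · · · · · ·
    █ · · · · ·
    █ █ · · · ·
    · █ · · · ·
    · · · · · ·
    · · · · · ·
    · · · · · ·
    · · · · · ·

Result: [16,4,14]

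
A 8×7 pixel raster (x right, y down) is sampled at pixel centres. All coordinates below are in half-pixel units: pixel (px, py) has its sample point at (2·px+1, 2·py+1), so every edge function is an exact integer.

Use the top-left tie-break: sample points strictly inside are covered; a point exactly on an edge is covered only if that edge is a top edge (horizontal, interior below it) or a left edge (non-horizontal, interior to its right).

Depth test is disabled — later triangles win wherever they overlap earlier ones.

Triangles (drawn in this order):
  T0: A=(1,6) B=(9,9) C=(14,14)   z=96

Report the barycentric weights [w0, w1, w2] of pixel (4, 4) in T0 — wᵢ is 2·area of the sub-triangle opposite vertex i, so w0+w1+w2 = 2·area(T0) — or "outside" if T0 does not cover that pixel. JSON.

T0:
  2·area = 25
  edge (1, 6)→(9, 9): d=(8,3) right/bottom  bias=-1
  edge (9, 9)→(14, 14): d=(5,5) right/bottom  bias=-1
  edge (14, 14)→(1, 6): d=(-13,-8) top-left  bias=+0
    (0,0)@(1, 1): e=[-40,0,65] → ·  [on edge]
    (1,1)@(3, 3): e=[-30,0,55] → ·  [on edge]
    (2,2)@(5, 5): e=[-20,0,45] → ·  [on edge]
    (1,3)@(3, 7): e=[2,20,3] → #
    (2,3)@(5, 7): e=[-4,10,19] → ·
    (3,3)@(7, 7): e=[-10,0,35] → ·  [on edge]
    (1,4)@(3, 9): e=[18,30,-23] → ·
    (3,4)@(7, 9): e=[6,10,9] → #
    (4,4)@(9, 9): e=[0,0,25] → ·  [on edge]
    (3,5)@(7, 11): e=[22,20,-17] → ·
    (5,5)@(11, 11): e=[10,0,15] → ·  [on edge]
    (6,6)@(13, 13): e=[20,0,5] → ·  [on edge]
  covered (2 px):
    · · · · · · · ·
    · · · · · · · ·
    · · · · · · · ·
    · # · · · · · ·
    · · · # · · · ·
    · · · · · · · ·
    · · · · · · · ·

Final: "outside"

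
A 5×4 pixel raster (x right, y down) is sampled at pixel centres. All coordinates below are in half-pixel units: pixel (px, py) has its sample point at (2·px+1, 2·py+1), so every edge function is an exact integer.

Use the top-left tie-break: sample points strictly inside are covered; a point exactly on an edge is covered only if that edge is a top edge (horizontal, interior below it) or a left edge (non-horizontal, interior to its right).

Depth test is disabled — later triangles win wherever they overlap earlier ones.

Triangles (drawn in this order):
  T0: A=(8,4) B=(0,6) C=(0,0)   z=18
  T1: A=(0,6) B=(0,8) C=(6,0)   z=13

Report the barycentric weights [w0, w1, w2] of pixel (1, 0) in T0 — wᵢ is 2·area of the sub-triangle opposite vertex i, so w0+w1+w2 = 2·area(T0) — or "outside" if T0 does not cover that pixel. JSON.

T0:
  2·area = 48
  edge (8, 4)→(0, 6): d=(-8,2) right/bottom  bias=-1
  edge (0, 6)→(0, 0): d=(0,-6) top-left  bias=+0
  edge (0, 0)→(8, 4): d=(8,4) right/bottom  bias=-1
    (0,0)@(1, 1): e=[38,6,4] → X
    (1,0)@(3, 1): e=[34,18,-4] → .
    (0,1)@(1, 3): e=[22,6,20] → X
    (1,1)@(3, 3): e=[18,18,12] → X
    (2,1)@(5, 3): e=[14,30,4] → X
    (3,1)@(7, 3): e=[10,42,-4] → .
    (0,2)@(1, 5): e=[6,6,36] → X
    (2,2)@(5, 5): e=[-2,30,20] → .
    (0,3)@(1, 7): e=[-10,6,52] → .
    (1,3)@(3, 7): e=[-14,18,44] → .
  covered (6 px):
    X . . . .
    X X X . .
    X X . . .
    . . . . .
T1:
  2·area = 12  (B↔C swapped to make it positive)
  edge (0, 6)→(6, 0): d=(6,-6) top-left  bias=+0
  edge (6, 0)→(0, 8): d=(-6,8) right/bottom  bias=-1
  edge (0, 8)→(0, 6): d=(0,-2) top-left  bias=+0
    (2,0)@(5, 1): e=[0,2,10] → X  [on edge]
    (3,0)@(7, 1): e=[12,-14,14] → .
    (1,1)@(3, 3): e=[0,6,6] → X  [on edge]
    (2,1)@(5, 3): e=[12,-10,10] → .
    (0,2)@(1, 5): e=[0,10,2] → X  [on edge]
    (1,2)@(3, 5): e=[12,-6,6] → .
    (0,3)@(1, 7): e=[12,-2,2] → .
  covered (3 px):
    . . X . .
    . X . . .
    X . . . .
    . . . . .

Answer: "outside"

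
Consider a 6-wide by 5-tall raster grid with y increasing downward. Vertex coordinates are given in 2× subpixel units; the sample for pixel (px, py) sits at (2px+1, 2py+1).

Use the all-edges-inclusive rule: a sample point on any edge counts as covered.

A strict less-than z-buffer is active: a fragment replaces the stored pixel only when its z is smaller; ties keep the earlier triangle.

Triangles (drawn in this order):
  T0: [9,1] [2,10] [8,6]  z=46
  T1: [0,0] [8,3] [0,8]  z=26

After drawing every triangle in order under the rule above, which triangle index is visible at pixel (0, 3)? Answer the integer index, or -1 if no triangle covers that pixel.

T0:
  2·area = 26  (B↔C swapped to make it positive)
  edge (9, 1)→(8, 6): d=(-1,5) inclusive
  edge (8, 6)→(2, 10): d=(-6,4) inclusive
  edge (2, 10)→(9, 1): d=(7,-9) inclusive
    (4,0)@(9, 1): e=[0,26,0] → X  [on edge]
    (5,0)@(11, 1): e=[-10,18,18] → .
    (4,1)@(9, 3): e=[-2,14,14] → .
    (3,2)@(7, 5): e=[6,10,10] → X
    (4,2)@(9, 5): e=[-4,2,28] → .
    (2,3)@(5, 7): e=[14,6,6] → X
    (3,3)@(7, 7): e=[4,-2,24] → .
    (1,4)@(3, 9): e=[22,2,2] → X
    (2,4)@(5, 9): e=[12,-6,20] → .
  covered (4 px):
    . . . . X .
    . . . . . .
    . . . X . .
    . . X . . .
    . X . . . .
T1:
  2·area = 64
  edge (0, 0)→(8, 3): d=(8,3) inclusive
  edge (8, 3)→(0, 8): d=(-8,5) inclusive
  edge (0, 8)→(0, 0): d=(0,-8) inclusive
    (0,0)@(1, 1): e=[5,51,8] → X
    (1,0)@(3, 1): e=[-1,41,24] → .
    (0,1)@(1, 3): e=[21,35,8] → X
    (1,1)@(3, 3): e=[15,25,24] → X
    (2,1)@(5, 3): e=[9,15,40] → X
    (3,1)@(7, 3): e=[3,5,56] → X
    (4,1)@(9, 3): e=[-3,-5,72] → .
    (0,2)@(1, 5): e=[37,19,8] → X
    (2,2)@(5, 5): e=[25,-1,40] → .
    (3,2)@(7, 5): e=[19,-11,56] → .
    (0,3)@(1, 7): e=[53,3,8] → X
    (1,3)@(3, 7): e=[47,-7,24] → .
  covered (8 px):
    X . . . . .
    X X X X . .
    X X . . . .
    X . . . . .
    . . . . . .

Z-buffer (winner per pixel, '.' = empty):
  1 . . . 0 .
  1 1 1 1 . .
  1 1 . 0 . .
  1 . 0 . . .
  . 0 . . . .

Final: 1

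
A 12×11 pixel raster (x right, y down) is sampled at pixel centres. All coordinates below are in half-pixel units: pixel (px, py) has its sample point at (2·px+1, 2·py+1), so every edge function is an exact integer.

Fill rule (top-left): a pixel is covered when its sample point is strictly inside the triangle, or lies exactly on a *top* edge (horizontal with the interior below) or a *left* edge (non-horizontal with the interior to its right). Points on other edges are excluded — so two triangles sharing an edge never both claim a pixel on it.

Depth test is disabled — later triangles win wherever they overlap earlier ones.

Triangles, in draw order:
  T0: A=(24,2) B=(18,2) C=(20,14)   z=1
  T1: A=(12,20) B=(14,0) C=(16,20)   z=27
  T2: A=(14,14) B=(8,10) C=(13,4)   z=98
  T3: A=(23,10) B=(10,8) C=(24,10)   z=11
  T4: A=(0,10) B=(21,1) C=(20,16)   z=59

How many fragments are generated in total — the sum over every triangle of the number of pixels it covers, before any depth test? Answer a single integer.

T0:
  2·area = 72  (B↔C swapped to make it positive)
  edge (24, 2)→(20, 14): d=(-4,12) right/bottom  bias=-1
  edge (20, 14)→(18, 2): d=(-2,-12) top-left  bias=+0
  edge (18, 2)→(24, 2): d=(6,0) top-left  bias=+0
    (9,1)@(19, 3): e=[56,10,6] → #
    (10,1)@(21, 3): e=[32,34,6] → #
    (11,1)@(23, 3): e=[8,58,6] → #
    (9,2)@(19, 5): e=[48,6,18] → #
    (11,2)@(23, 5): e=[0,54,18] → ·  [on edge]
    (9,3)@(19, 7): e=[40,2,30] → #
    (11,3)@(23, 7): e=[-8,50,30] → ·
    (9,4)@(19, 9): e=[32,-2,42] → ·
    (10,4)@(21, 9): e=[8,22,42] → #
    (11,4)@(23, 9): e=[-16,46,42] → ·
    (10,5)@(21, 11): e=[0,18,54] → ·  [on edge]
    (9,8)@(19, 17): e=[0,-18,90] → ·  [on edge]
  covered (8 px):
    · · · · · · · · · · · ·
    · · · · · · · · · # # #
    · · · · · · · · · # # ·
    · · · · · · · · · # # ·
    · · · · · · · · · · # ·
    · · · · · · · · · · · ·
    · · · · · · · · · · · ·
    · · · · · · · · · · · ·
    · · · · · · · · · · · ·
    · · · · · · · · · · · ·
    · · · · · · · · · · · ·
T1:
  2·area = 80
  edge (12, 20)→(14, 0): d=(2,-20) top-left  bias=+0
  edge (14, 0)→(16, 20): d=(2,20) right/bottom  bias=-1
  edge (16, 20)→(12, 20): d=(-4,0) right/bottom  bias=-1
    (6,5)@(13, 11): e=[2,42,36] → #
    (7,5)@(15, 11): e=[42,2,36] → #
    (8,5)@(17, 11): e=[82,-38,36] → ·
    (6,6)@(13, 13): e=[6,46,28] → #
    (8,6)@(17, 13): e=[86,-34,28] → ·
    (6,7)@(13, 15): e=[10,50,20] → #
    (8,7)@(17, 15): e=[90,-30,20] → ·
    (6,8)@(13, 17): e=[14,54,12] → #
    (8,8)@(17, 17): e=[94,-26,12] → ·
    (6,9)@(13, 19): e=[18,58,4] → #
    (8,9)@(17, 19): e=[98,-22,4] → ·
    (6,10)@(13, 21): e=[22,62,-4] → ·
  covered (10 px):
    · · · · · · · · · · · ·
    · · · · · · · · · · · ·
    · · · · · · · · · · · ·
    · · · · · · · · · · · ·
    · · · · · · · · · · · ·
    · · · · · · # # · · · ·
    · · · · · · # # · · · ·
    · · · · · · # # · · · ·
    · · · · · · # # · · · ·
    · · · · · · # # · · · ·
    · · · · · · · · · · · ·
T2:
  2·area = 56
  edge (14, 14)→(8, 10): d=(-6,-4) top-left  bias=+0
  edge (8, 10)→(13, 4): d=(5,-6) top-left  bias=+0
  edge (13, 4)→(14, 14): d=(1,10) right/bottom  bias=-1
    (6,2)@(13, 5): e=[50,5,1] → #
    (7,2)@(15, 5): e=[58,17,-19] → ·
    (5,3)@(11, 7): e=[30,3,23] → #
    (7,3)@(15, 7): e=[46,27,-17] → ·
    (4,4)@(9, 9): e=[10,1,45] → #
    (7,4)@(15, 9): e=[34,37,-15] → ·
    (4,5)@(9, 11): e=[-2,11,47] → ·
    (5,5)@(11, 11): e=[6,23,27] → #
    (7,5)@(15, 11): e=[22,47,-13] → ·
    (5,6)@(11, 13): e=[-6,33,29] → ·
    (6,6)@(13, 13): e=[2,45,9] → #
    (7,6)@(15, 13): e=[10,57,-11] → ·
  covered (9 px):
    · · · · · · · · · · · ·
    · · · · · · · · · · · ·
    · · · · · · # · · · · ·
    · · · · · # # · · · · ·
    · · · · # # # · · · · ·
    · · · · · # # · · · · ·
    · · · · · · # · · · · ·
    · · · · · · · · · · · ·
    · · · · · · · · · · · ·
    · · · · · · · · · · · ·
    · · · · · · · · · · · ·
T3:
  2·area = 2
  edge (23, 10)→(10, 8): d=(-13,-2) top-left  bias=+0
  edge (10, 8)→(24, 10): d=(14,2) right/bottom  bias=-1
  edge (24, 10)→(23, 10): d=(-1,0) right/bottom  bias=-1
    (1,3)@(3, 7): e=[-1,0,3] → ·  [on edge]
    (8,4)@(17, 9): e=[1,0,1] → ·  [on edge]
  covered (0 px):
    · · · · · · · · · · · ·
    · · · · · · · · · · · ·
    · · · · · · · · · · · ·
    · · · · · · · · · · · ·
    · · · · · · · · · · · ·
    · · · · · · · · · · · ·
    · · · · · · · · · · · ·
    · · · · · · · · · · · ·
    · · · · · · · · · · · ·
    · · · · · · · · · · · ·
    · · · · · · · · · · · ·
T4:
  2·area = 306
  edge (0, 10)→(21, 1): d=(21,-9) top-left  bias=+0
  edge (21, 1)→(20, 16): d=(-1,15) right/bottom  bias=-1
  edge (20, 16)→(0, 10): d=(-20,-6) top-left  bias=+0
    (10,0)@(21, 1): e=[0,0,306] → ·  [on edge]
    (8,1)@(17, 3): e=[6,58,242] → #
    (9,1)@(19, 3): e=[24,28,254] → #
    (10,1)@(21, 3): e=[42,-2,266] → ·
    (6,2)@(13, 5): e=[12,116,178] → #
    (7,2)@(15, 5): e=[30,86,190] → #
    (10,2)@(21, 5): e=[84,-4,226] → ·
    (3,3)@(7, 7): e=[0,204,102] → #  [on edge]
    (4,3)@(9, 7): e=[18,174,114] → #
    (5,3)@(11, 7): e=[36,144,126] → #
    (10,3)@(21, 7): e=[126,-6,186] → ·
    (1,4)@(3, 9): e=[6,262,38] → #
  covered (37 px):
    · · · · · · · · · · · ·
    · · · · · · · · # # · ·
    · · · · · · # # # # · ·
    · · · # # # # # # # · ·
    · # # # # # # # # # · ·
    · · # # # # # # # # · ·
    · · · · · # # # # # · ·
    · · · · · · · · # # · ·
    · · · · · · · · · · · ·
    · · · · · · · · · · · ·
    · · · · · · · · · · · ·

Result: 64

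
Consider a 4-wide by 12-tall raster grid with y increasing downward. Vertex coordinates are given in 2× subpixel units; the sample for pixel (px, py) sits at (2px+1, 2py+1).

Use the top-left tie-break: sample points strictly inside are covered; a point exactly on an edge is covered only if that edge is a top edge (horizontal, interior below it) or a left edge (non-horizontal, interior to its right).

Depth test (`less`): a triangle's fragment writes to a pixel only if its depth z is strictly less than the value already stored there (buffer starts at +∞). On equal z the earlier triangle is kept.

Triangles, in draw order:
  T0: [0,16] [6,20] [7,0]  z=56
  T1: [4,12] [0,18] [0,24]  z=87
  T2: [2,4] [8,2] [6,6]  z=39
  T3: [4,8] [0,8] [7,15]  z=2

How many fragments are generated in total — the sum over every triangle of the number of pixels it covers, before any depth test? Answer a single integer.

T0:
  2·area = 124  (B↔C swapped to make it positive)
  edge (0, 16)→(7, 0): d=(7,-16) top-left  bias=+0
  edge (7, 0)→(6, 20): d=(-1,20) right/bottom  bias=-1
  edge (6, 20)→(0, 16): d=(-6,-4) top-left  bias=+0
    (2,2)@(5, 5): e=[3,35,86] → X
    (3,2)@(7, 5): e=[35,-5,94] → .
    (2,3)@(5, 7): e=[17,33,74] → X
    (3,3)@(7, 7): e=[49,-7,82] → .
    (2,4)@(5, 9): e=[31,31,62] → X
    (3,4)@(7, 9): e=[63,-9,70] → .
    (1,5)@(3, 11): e=[13,69,42] → X
    (3,5)@(7, 11): e=[77,-11,58] → .
    (1,6)@(3, 13): e=[27,67,30] → X
    (3,6)@(7, 13): e=[91,-13,46] → .
    (0,7)@(1, 15): e=[9,105,10] → X
    (3,7)@(7, 15): e=[105,-15,34] → .
  covered (13 px):
    . . . .
    . . . .
    . . X .
    . . X .
    . . X .
    . X X .
    . X X .
    X X X .
    . X X .
    . . X .
    . . . .
    . . . .
T1:
  2·area = 24  (B↔C swapped to make it positive)
  edge (4, 12)→(0, 24): d=(-4,12) right/bottom  bias=-1
  edge (0, 24)→(0, 18): d=(0,-6) top-left  bias=+0
  edge (0, 18)→(4, 12): d=(4,-6) top-left  bias=+0
    (3,1)@(7, 3): e=[0,42,-18] → .  [on edge]
    (2,4)@(5, 9): e=[0,30,-6] → .  [on edge]
    (1,7)@(3, 15): e=[0,18,6] → .  [on edge]
    (0,8)@(1, 17): e=[16,6,2] → X
    (1,8)@(3, 17): e=[-8,18,14] → .
    (0,9)@(1, 19): e=[8,6,10] → X
    (1,9)@(3, 19): e=[-16,18,22] → .
    (0,10)@(1, 21): e=[0,6,18] → .  [on edge]
  covered (2 px):
    . . . .
    . . . .
    . . . .
    . . . .
    . . . .
    . . . .
    . . . .
    . . . .
    X . . .
    X . . .
    . . . .
    . . . .
T2:
  2·area = 20
  edge (2, 4)→(8, 2): d=(6,-2) top-left  bias=+0
  edge (8, 2)→(6, 6): d=(-2,4) right/bottom  bias=-1
  edge (6, 6)→(2, 4): d=(-4,-2) top-left  bias=+0
    (2,1)@(5, 3): e=[0,10,10] → X  [on edge]
    (3,1)@(7, 3): e=[4,2,14] → X
    (2,2)@(5, 5): e=[12,6,2] → X
    (3,2)@(7, 5): e=[16,-2,6] → .
    (2,3)@(5, 7): e=[24,2,-6] → .
  covered (3 px):
    . . . .
    . . X X
    . . X .
    . . . .
    . . . .
    . . . .
    . . . .
    . . . .
    . . . .
    . . . .
    . . . .
    . . . .
T3:
  2·area = 28  (B↔C swapped to make it positive)
  edge (4, 8)→(7, 15): d=(3,7) right/bottom  bias=-1
  edge (7, 15)→(0, 8): d=(-7,-7) top-left  bias=+0
  edge (0, 8)→(4, 8): d=(4,0) top-left  bias=+0
    (0,0)@(1, 1): e=[0,56,-28] → .  [on edge]
    (0,4)@(1, 9): e=[24,0,4] → X  [on edge]
    (1,4)@(3, 9): e=[10,14,4] → X
    (2,4)@(5, 9): e=[-4,28,4] → .
    (0,5)@(1, 11): e=[30,-14,12] → .
    (1,5)@(3, 11): e=[16,0,12] → X  [on edge]
    (2,5)@(5, 11): e=[2,14,12] → X
    (3,5)@(7, 11): e=[-12,28,12] → .
    (1,6)@(3, 13): e=[22,-14,20] → .
    (2,6)@(5, 13): e=[8,0,20] → X  [on edge]
    (3,6)@(7, 13): e=[-6,14,20] → .
    (2,7)@(5, 15): e=[14,-14,28] → .
    (3,7)@(7, 15): e=[0,0,28] → .  [on edge]
  covered (5 px):
    . . . .
    . . . .
    . . . .
    . . . .
    X X . .
    . X X .
    . . X .
    . . . .
    . . . .
    . . . .
    . . . .
    . . . .

Final: 23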